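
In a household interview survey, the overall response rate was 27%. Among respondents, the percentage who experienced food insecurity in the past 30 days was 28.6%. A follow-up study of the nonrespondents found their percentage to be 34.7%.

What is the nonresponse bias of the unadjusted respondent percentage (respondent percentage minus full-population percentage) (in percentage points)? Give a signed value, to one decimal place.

-4.5 percentage points

Nonresponse fraction = 1 − 0.27 = 0.73.
Bias = (nonresponse fraction) × (respondent percentage − nonrespondent percentage)
     = 0.73 × (28.6 − 34.7) = 0.73 × -6.1 = -4.453.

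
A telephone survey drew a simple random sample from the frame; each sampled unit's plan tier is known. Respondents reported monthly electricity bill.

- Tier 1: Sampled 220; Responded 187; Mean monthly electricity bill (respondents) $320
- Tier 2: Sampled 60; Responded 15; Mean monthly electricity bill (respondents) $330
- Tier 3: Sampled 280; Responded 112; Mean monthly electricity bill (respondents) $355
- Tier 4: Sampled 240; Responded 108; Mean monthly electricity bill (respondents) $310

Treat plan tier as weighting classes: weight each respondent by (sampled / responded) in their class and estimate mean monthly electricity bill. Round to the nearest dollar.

Class response rates: Tier 1 187/220 = 85%, Tier 2 15/60 = 25%, Tier 3 112/280 = 40%, Tier 4 108/240 = 45%.
Weighting each respondent by the inverse class response rate inflates each class back to its sampled size, so the class weight is n_sampled:
  Tier 1: 220 × 320 = 70,400
  Tier 2: 60 × 330 = 19,800
  Tier 3: 280 × 355 = 99,400
  Tier 4: 240 × 310 = 74,400
Adjusted estimate = 264,000 / 800 = 330 → $330.

$330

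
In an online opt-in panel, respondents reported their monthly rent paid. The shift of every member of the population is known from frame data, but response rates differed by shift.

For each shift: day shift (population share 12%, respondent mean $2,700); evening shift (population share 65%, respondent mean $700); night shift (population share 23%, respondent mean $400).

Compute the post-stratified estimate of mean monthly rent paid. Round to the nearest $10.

Weight each group's respondent value by its population share:
  day shift: 0.12 × 2700 = 324
  evening shift: 0.65 × 700 = 455
  night shift: 0.23 × 400 = 92
Post-stratified estimate = 871 → $870.

$870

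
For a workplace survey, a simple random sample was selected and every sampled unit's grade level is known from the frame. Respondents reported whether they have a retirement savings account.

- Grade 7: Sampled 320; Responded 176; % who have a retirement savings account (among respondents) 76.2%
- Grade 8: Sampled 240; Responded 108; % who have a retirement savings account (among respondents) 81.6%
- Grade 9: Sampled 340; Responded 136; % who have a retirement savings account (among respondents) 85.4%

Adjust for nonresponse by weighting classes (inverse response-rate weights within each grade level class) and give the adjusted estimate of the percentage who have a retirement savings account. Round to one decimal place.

81.1%

Response rates by class: Grade 7 176/320 = 55%, Grade 8 108/240 = 45%, Grade 9 136/340 = 40%.
Inverse-response-rate weighting restores each class to its sampled count, so class totals weight by n_sampled:
  Grade 7: 320 × 76.2 = 24,384
  Grade 8: 240 × 81.6 = 19,584
  Grade 9: 340 × 85.4 = 29036
Adjusted estimate = 73,004 / 900 = 81.1156 → 81.1%.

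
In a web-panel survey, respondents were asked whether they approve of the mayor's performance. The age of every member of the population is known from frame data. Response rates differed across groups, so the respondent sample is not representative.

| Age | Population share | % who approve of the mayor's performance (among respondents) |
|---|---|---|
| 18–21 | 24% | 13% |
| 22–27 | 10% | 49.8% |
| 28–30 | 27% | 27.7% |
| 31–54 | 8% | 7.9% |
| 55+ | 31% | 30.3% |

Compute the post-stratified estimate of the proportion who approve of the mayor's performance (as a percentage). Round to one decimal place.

Each cell contributes population-share × respondent value:
  18–21: 0.24 × 13 = 3.12
  22–27: 0.1 × 49.8 = 4.98
  28–30: 0.27 × 27.7 = 7.479
  31–54: 0.08 × 7.9 = 0.632
  55+: 0.31 × 30.3 = 9.393
Post-stratified estimate = 25.604 → 25.6%.

25.6%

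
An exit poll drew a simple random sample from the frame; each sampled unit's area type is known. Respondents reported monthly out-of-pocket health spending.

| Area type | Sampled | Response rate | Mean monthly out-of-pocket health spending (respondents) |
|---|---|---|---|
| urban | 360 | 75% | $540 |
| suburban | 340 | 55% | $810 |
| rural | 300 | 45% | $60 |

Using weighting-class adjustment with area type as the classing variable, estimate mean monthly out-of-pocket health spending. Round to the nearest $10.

$490

Each respondent's weight = sampled/responded in their class; summing within a class gives n_sampled, so:
  urban: 360 × 540 = 194,400
  suburban: 340 × 810 = 275,400
  rural: 300 × 60 = 18,000
Adjusted estimate = 487,800 / 1,000 = 487.8 → $490.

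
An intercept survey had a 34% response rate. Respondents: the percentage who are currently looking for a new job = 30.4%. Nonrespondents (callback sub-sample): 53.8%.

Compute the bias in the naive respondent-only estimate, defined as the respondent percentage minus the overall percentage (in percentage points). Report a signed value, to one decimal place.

-15.4 percentage points

Nonresponse fraction = 1 − 0.34 = 0.66.
Bias = (nonresponse fraction) × (respondent percentage − nonrespondent percentage)
     = 0.66 × (30.4 − 53.8) = 0.66 × -23.4 = -15.444.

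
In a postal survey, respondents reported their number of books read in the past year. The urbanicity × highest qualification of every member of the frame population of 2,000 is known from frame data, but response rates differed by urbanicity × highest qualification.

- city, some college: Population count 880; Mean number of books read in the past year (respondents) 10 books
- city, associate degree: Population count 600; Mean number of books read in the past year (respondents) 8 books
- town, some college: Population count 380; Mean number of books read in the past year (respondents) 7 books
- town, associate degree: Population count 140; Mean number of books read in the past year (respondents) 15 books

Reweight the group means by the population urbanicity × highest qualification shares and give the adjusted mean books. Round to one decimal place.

Weight each group's respondent value by its population share:
  city, some college: (880/2,000) × 10 = 4.4
  city, associate degree: (600/2,000) × 8 = 2.4
  town, some college: (380/2,000) × 7 = 1.33
  town, associate degree: (140/2,000) × 15 = 1.05
Post-stratified estimate = 9.18 → 9.2.

9.2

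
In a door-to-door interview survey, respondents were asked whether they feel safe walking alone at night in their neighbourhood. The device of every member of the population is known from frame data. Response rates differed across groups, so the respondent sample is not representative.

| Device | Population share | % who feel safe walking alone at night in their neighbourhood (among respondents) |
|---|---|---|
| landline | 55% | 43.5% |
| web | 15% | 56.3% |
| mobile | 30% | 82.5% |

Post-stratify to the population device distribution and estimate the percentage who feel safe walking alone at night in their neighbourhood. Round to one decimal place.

57.1%

Each cell contributes population-share × respondent value:
  landline: 0.55 × 43.5 = 23.925
  web: 0.15 × 56.3 = 8.445
  mobile: 0.3 × 82.5 = 24.75
Post-stratified estimate = 57.12 → 57.1%.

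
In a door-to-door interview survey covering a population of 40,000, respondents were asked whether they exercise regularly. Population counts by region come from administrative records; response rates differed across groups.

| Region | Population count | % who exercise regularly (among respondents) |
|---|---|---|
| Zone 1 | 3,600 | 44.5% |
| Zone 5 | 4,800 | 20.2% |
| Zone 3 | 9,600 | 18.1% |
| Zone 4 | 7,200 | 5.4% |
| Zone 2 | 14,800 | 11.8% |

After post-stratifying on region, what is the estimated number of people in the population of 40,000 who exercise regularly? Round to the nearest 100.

6,400

Each cell contributes its population count × the respondent rate:
  Zone 1: 3,600 × 44.5% = 1602
  Zone 5: 4,800 × 20.2% = 969.6
  Zone 3: 9,600 × 18.1% = 1737.6
  Zone 4: 7,200 × 5.4% = 388.8
  Zone 2: 14,800 × 11.8% = 1746.4
Estimated total = 6444.4 → 6,400.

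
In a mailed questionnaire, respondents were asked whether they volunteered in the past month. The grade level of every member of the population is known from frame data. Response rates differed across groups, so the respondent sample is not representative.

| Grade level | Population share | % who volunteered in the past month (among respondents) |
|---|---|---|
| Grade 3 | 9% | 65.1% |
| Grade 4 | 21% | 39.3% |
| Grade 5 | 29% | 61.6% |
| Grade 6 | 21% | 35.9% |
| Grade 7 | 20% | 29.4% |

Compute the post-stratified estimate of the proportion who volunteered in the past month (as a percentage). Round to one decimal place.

45.4%

Each cell contributes population-share × respondent value:
  Grade 3: 0.09 × 65.1 = 5.859
  Grade 4: 0.21 × 39.3 = 8.253
  Grade 5: 0.29 × 61.6 = 17.864
  Grade 6: 0.21 × 35.9 = 7.539
  Grade 7: 0.2 × 29.4 = 5.88
Post-stratified estimate = 45.395 → 45.4%.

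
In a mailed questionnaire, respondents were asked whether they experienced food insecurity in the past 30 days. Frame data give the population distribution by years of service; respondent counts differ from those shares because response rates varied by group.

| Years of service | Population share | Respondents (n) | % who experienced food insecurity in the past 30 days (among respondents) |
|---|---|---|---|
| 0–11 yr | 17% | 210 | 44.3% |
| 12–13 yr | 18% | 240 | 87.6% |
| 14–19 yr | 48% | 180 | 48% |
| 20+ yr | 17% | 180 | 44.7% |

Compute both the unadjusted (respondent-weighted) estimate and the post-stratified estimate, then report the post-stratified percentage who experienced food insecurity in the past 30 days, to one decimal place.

53.9%

Naive respondent-only estimate (weights = respondent counts):
  (210/810)×44.3 + (240/810)×87.6 + (180/810)×48 + (180/810)×44.7 = 58.0407%
Post-stratifying to population shares instead:
  0.17×44.3 + 0.18×87.6 + 0.48×48 + 0.17×44.7 = 53.938%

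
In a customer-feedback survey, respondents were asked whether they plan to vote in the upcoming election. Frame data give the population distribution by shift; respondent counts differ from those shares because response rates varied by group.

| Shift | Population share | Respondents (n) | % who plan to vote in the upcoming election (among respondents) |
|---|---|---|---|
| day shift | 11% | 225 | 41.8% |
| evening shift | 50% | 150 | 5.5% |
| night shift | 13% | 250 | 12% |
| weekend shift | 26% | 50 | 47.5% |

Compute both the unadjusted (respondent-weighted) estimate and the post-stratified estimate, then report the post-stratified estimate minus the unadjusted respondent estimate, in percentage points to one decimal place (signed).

-1.9 percentage points

Naive respondent-only estimate (weights = respondent counts):
  (225/675)×41.8 + (150/675)×5.5 + (250/675)×12 + (50/675)×47.5 = 23.1185%
Reweighting by population shift shares:
  0.11×41.8 + 0.5×5.5 + 0.13×12 + 0.26×47.5 = 21.258%
Difference = 21.258 − 23.1185 = -1.8605 pp.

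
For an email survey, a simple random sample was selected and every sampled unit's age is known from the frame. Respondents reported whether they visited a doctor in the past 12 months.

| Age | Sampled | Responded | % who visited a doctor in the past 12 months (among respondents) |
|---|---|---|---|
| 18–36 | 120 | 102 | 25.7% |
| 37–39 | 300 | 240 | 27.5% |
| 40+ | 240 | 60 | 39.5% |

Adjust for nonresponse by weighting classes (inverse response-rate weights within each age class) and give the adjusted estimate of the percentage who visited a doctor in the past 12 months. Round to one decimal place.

Class response rates: 18–36 102/120 = 85%, 37–39 240/300 = 80%, 40+ 60/240 = 25%.
With weight = n_sampled/n_responded per class, the weighted class total is n_sampled:
  18–36: 120 × 25.7 = 3084
  37–39: 300 × 27.5 = 8250
  40+: 240 × 39.5 = 9480
Adjusted estimate = 20,814 / 660 = 31.5364 → 31.5%.

31.5%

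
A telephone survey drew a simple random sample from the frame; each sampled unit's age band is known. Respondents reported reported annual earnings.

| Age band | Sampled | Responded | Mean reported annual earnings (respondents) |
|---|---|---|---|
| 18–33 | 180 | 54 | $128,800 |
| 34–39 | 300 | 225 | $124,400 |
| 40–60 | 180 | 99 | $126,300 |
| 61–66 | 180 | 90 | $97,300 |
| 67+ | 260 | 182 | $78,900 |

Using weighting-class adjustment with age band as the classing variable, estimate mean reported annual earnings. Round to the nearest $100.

Class response rates: 18–33 54/180 = 30%, 34–39 225/300 = 75%, 40–60 99/180 = 55%, 61–66 90/180 = 50%, 67+ 182/260 = 70%.
Inverse-response-rate weighting restores each class to its sampled count, so class totals weight by n_sampled:
  18–33: 180 × 128,800 = 23,184,000
  34–39: 300 × 124,400 = 37,320,000
  40–60: 180 × 126,300 = 22,734,000
  61–66: 180 × 97,300 = 17,514,000
  67+: 260 × 78,900 = 20,514,000
Adjusted estimate = 121,266,000 / 1,100 = 110242 → $110,200.

$110,200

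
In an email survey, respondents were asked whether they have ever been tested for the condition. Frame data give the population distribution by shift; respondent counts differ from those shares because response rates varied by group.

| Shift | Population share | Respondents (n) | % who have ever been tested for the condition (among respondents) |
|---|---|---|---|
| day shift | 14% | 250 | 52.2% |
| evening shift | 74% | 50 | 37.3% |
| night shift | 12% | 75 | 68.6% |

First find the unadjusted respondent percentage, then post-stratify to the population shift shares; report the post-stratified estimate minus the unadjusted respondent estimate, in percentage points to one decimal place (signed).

Without adjustment, the pooled respondent share is:
  (250/375)×52.2 + (50/375)×37.3 + (75/375)×68.6 = 53.4933%
Reweighting by population shift shares:
  0.14×52.2 + 0.74×37.3 + 0.12×68.6 = 43.142%
Difference = 43.142 − 53.4933 = -10.3513 pp.

-10.4 percentage points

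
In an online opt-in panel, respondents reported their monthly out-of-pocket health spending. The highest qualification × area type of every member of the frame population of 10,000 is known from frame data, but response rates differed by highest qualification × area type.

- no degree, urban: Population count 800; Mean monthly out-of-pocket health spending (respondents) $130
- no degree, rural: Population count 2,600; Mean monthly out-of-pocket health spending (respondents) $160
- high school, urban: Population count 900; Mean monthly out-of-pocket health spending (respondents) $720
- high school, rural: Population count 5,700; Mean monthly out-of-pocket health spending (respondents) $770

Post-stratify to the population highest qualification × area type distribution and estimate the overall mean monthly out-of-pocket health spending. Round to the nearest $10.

$560

Post-stratification weights by population share, not respondent share:
  no degree, urban: (800/10,000) × 130 = 10.4
  no degree, rural: (2,600/10,000) × 160 = 41.6
  high school, urban: (900/10,000) × 720 = 64.8
  high school, rural: (5,700/10,000) × 770 = 438.9
Post-stratified estimate = 555.7 → $560.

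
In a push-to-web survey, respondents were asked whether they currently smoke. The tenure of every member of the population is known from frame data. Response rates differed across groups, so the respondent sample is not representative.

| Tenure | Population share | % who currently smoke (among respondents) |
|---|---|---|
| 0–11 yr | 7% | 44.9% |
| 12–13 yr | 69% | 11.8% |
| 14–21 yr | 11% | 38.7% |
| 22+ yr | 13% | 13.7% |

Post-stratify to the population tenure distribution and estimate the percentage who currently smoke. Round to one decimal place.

Weight each group's respondent value by its population share:
  0–11 yr: 0.07 × 44.9 = 3.143
  12–13 yr: 0.69 × 11.8 = 8.142
  14–21 yr: 0.11 × 38.7 = 4.257
  22+ yr: 0.13 × 13.7 = 1.781
Post-stratified estimate = 17.323 → 17.3%.

17.3%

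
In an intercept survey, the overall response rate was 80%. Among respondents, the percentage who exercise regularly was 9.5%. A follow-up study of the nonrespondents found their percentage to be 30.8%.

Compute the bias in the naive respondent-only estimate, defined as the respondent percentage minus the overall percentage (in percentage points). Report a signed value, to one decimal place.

Nonresponse fraction = 1 − 0.8 = 0.2.
Bias = (nonresponse fraction) × (respondent percentage − nonrespondent percentage)
     = 0.2 × (9.5 − 30.8) = 0.2 × -21.3 = -4.26.

-4.3 percentage points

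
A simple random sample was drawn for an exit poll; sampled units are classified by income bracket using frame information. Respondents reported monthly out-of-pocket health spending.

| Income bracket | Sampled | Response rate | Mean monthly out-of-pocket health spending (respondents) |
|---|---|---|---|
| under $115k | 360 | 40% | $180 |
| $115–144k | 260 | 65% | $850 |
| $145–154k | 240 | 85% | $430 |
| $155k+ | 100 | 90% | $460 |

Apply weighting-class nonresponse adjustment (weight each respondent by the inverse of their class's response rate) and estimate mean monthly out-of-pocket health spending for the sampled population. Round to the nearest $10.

$450

Each respondent's weight = sampled/responded in their class; summing within a class gives n_sampled, so:
  under $115k: 360 × 180 = 64,800
  $115–144k: 260 × 850 = 221,000
  $145–154k: 240 × 430 = 103,200
  $155k+: 100 × 460 = 46,000
Adjusted estimate = 435,000 / 960 = 453.125 → $450.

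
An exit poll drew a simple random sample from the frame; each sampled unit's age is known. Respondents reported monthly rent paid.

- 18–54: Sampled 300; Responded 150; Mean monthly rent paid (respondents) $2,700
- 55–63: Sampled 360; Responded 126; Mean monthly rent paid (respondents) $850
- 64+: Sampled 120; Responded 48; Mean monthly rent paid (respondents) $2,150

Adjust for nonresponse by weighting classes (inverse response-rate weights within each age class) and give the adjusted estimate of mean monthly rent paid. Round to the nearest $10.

$1,760

Class response rates: 18–54 150/300 = 50%, 55–63 126/360 = 35%, 64+ 48/120 = 40%.
Each respondent's weight = sampled/responded in their class; summing within a class gives n_sampled, so:
  18–54: 300 × 2700 = 810,000
  55–63: 360 × 850 = 306,000
  64+: 120 × 2150 = 258,000
Adjusted estimate = 1,374,000 / 780 = 1761.54 → $1,760.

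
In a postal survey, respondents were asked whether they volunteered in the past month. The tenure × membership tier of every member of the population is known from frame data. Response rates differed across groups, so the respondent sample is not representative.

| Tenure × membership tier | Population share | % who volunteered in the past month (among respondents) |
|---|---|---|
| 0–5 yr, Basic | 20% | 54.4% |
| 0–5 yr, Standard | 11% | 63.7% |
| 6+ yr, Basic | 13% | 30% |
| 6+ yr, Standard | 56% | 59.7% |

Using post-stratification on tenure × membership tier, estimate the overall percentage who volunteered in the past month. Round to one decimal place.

55.2%

Weight each group's respondent value by its population share:
  0–5 yr, Basic: 0.2 × 54.4 = 10.88
  0–5 yr, Standard: 0.11 × 63.7 = 7.007
  6+ yr, Basic: 0.13 × 30 = 3.9
  6+ yr, Standard: 0.56 × 59.7 = 33.432
Post-stratified estimate = 55.219 → 55.2%.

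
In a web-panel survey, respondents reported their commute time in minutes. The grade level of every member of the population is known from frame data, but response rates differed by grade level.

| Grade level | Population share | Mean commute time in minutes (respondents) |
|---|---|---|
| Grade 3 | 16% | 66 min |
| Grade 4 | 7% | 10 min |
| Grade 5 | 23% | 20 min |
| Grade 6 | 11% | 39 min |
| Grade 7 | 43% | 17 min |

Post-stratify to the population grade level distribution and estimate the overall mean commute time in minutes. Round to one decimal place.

Reweight to the known grade level distribution:
  Grade 3: 0.16 × 66 = 10.56
  Grade 4: 0.07 × 10 = 0.7
  Grade 5: 0.23 × 20 = 4.6
  Grade 6: 0.11 × 39 = 4.29
  Grade 7: 0.43 × 17 = 7.31
Post-stratified estimate = 27.46 → 27.5.

27.5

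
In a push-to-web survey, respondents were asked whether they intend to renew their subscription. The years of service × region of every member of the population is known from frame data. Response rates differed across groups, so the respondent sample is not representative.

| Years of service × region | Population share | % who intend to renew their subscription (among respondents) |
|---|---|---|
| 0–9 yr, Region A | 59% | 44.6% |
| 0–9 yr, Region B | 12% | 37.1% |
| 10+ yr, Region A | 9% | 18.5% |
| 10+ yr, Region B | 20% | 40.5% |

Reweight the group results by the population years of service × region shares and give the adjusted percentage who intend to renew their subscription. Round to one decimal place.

Weight each group's respondent value by its population share:
  0–9 yr, Region A: 0.59 × 44.6 = 26.314
  0–9 yr, Region B: 0.12 × 37.1 = 4.452
  10+ yr, Region A: 0.09 × 18.5 = 1.665
  10+ yr, Region B: 0.2 × 40.5 = 8.1
Post-stratified estimate = 40.531 → 40.5%.

40.5%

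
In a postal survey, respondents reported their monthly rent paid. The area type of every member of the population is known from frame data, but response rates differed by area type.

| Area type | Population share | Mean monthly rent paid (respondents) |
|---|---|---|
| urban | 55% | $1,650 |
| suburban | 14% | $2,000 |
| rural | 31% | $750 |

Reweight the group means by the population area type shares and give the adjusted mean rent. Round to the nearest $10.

Each cell contributes population-share × respondent value:
  urban: 0.55 × 1650 = 907.5
  suburban: 0.14 × 2000 = 280
  rural: 0.31 × 750 = 232.5
Post-stratified estimate = 1420 → $1,420.

$1,420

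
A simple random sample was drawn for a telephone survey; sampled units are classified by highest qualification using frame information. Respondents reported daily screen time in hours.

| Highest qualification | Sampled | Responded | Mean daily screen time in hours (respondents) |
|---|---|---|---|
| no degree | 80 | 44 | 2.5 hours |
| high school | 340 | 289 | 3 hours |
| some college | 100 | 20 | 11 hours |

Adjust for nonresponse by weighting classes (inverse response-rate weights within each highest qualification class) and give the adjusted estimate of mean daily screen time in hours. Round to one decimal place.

4.5

Response rates by class: no degree 44/80 = 55%, high school 289/340 = 85%, some college 20/100 = 20%.
Each respondent's weight = sampled/responded in their class; summing within a class gives n_sampled, so:
  no degree: 80 × 2.5 = 200
  high school: 340 × 3 = 1020
  some college: 100 × 11 = 1100
Adjusted estimate = 2320 / 520 = 4.46154 → 4.5.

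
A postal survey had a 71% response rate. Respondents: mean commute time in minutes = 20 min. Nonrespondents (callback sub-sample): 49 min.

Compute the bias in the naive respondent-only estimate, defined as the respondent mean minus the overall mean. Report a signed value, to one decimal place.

-8.4

Nonresponse fraction = 1 − 0.71 = 0.29.
Bias = (nonresponse fraction) × (respondent mean − nonrespondent mean)
     = 0.29 × (20 − 49) = 0.29 × -29 = -8.41.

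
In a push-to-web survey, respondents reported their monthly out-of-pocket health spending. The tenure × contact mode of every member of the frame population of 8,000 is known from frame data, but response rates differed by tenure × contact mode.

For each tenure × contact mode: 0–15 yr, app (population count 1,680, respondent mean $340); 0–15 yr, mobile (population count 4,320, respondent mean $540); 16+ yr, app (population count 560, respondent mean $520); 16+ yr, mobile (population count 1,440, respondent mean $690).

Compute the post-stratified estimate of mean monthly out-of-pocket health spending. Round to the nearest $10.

$520

Weight each group's respondent value by its population share:
  0–15 yr, app: (1,680/8,000) × 340 = 71.4
  0–15 yr, mobile: (4,320/8,000) × 540 = 291.6
  16+ yr, app: (560/8,000) × 520 = 36.4
  16+ yr, mobile: (1,440/8,000) × 690 = 124.2
Post-stratified estimate = 523.6 → $520.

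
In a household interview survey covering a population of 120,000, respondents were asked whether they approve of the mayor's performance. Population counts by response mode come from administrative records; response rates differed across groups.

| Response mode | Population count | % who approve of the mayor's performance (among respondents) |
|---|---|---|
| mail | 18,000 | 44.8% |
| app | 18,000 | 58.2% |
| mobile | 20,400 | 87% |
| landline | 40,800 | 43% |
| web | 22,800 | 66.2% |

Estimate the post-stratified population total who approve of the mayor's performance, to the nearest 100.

Each cell contributes its population count × the respondent rate:
  mail: 18,000 × 44.8% = 8064
  app: 18,000 × 58.2% = 10,476
  mobile: 20,400 × 87% = 17,748
  landline: 40,800 × 43% = 17,544
  web: 22,800 × 66.2% = 15093.6
Estimated total = 68925.6 → 68,900.

68,900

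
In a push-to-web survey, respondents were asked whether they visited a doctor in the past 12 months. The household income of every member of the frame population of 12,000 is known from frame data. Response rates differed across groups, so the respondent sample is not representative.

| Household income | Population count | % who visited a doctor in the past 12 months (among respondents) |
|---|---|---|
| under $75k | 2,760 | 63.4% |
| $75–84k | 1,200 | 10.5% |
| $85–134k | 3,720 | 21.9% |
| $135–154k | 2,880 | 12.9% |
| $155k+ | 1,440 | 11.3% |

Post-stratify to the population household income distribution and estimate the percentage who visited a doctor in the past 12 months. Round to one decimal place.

26.9%

Post-stratification weights by population share, not respondent share:
  under $75k: (2,760/12,000) × 63.4 = 14.582
  $75–84k: (1,200/12,000) × 10.5 = 1.05
  $85–134k: (3,720/12,000) × 21.9 = 6.789
  $135–154k: (2,880/12,000) × 12.9 = 3.096
  $155k+: (1,440/12,000) × 11.3 = 1.356
Post-stratified estimate = 26.873 → 26.9%.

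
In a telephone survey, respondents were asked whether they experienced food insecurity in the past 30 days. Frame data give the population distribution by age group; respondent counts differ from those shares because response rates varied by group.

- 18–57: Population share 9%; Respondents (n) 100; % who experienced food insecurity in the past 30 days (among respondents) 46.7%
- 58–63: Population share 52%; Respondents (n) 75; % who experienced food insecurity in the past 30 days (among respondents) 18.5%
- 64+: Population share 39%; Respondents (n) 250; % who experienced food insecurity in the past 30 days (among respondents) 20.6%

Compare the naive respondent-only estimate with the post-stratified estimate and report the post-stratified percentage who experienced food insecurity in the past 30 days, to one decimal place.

21.9%

Unadjusted (pooled respondent) estimate weights by respondent counts:
  (100/425)×46.7 + (75/425)×18.5 + (250/425)×20.6 = 26.3706%
Reweighting by population age group shares:
  0.09×46.7 + 0.52×18.5 + 0.39×20.6 = 21.857%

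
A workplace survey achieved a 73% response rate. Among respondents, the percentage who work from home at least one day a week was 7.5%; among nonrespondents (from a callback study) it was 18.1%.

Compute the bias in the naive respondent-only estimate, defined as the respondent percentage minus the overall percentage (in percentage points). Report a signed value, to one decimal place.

-2.9 percentage points

Nonresponse fraction = 1 − 0.73 = 0.27.
Bias = (nonresponse fraction) × (respondent percentage − nonrespondent percentage)
     = 0.27 × (7.5 − 18.1) = 0.27 × -10.6 = -2.862.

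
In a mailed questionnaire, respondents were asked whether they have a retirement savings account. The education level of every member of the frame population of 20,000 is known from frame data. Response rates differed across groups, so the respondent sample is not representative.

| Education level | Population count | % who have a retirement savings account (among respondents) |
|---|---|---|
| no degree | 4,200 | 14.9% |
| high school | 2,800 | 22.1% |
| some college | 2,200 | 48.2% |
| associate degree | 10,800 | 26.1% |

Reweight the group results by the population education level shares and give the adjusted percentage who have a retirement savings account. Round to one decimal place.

25.6%

Post-stratification weights by population share, not respondent share:
  no degree: (4,200/20,000) × 14.9 = 3.129
  high school: (2,800/20,000) × 22.1 = 3.094
  some college: (2,200/20,000) × 48.2 = 5.302
  associate degree: (10,800/20,000) × 26.1 = 14.094
Post-stratified estimate = 25.619 → 25.6%.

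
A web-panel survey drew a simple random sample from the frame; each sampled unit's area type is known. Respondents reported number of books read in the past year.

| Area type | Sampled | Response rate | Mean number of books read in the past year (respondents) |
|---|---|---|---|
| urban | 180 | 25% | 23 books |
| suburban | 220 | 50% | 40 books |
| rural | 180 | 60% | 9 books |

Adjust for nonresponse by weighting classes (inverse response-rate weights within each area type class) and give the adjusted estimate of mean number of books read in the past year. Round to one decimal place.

Each respondent's weight = sampled/responded in their class; summing within a class gives n_sampled, so:
  urban: 180 × 23 = 4140
  suburban: 220 × 40 = 8800
  rural: 180 × 9 = 1620
Adjusted estimate = 14,560 / 580 = 25.1034 → 25.1.

25.1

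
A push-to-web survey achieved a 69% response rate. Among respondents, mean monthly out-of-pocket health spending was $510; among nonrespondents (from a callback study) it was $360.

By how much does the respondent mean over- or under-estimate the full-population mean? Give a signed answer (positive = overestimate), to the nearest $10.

+$50

Nonresponse fraction = 1 − 0.69 = 0.31.
Bias = (nonresponse fraction) × (respondent mean − nonrespondent mean)
     = 0.31 × (510 − 360) = 0.31 × 150 = 46.5.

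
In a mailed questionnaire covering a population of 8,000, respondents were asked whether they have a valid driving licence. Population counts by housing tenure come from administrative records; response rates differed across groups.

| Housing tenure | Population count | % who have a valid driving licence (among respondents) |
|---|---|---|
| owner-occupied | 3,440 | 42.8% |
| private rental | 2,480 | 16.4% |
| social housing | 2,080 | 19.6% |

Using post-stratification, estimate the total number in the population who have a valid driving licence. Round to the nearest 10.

Estimated count per cell = population count × respondent percentage:
  owner-occupied: 3,440 × 42.8% = 1472.32
  private rental: 2,480 × 16.4% = 406.72
  social housing: 2,080 × 19.6% = 407.68
Estimated total = 2286.72 → 2,290.

2,290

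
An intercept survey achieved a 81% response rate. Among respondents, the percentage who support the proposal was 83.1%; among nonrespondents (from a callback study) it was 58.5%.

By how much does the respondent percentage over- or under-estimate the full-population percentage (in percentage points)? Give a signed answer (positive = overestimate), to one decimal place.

Nonresponse fraction = 1 − 0.81 = 0.19.
Bias = (nonresponse fraction) × (respondent percentage − nonrespondent percentage)
     = 0.19 × (83.1 − 58.5) = 0.19 × 24.6 = 4.674.

+4.7 percentage points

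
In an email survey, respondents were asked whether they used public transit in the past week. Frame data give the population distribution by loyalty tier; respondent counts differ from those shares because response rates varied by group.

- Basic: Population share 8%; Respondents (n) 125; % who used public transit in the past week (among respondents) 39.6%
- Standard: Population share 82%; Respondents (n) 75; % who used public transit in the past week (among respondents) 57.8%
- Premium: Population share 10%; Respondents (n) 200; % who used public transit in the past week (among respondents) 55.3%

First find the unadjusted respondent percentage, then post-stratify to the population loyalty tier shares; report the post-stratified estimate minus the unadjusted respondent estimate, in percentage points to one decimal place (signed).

Without adjustment, the pooled respondent share is:
  (125/400)×39.6 + (75/400)×57.8 + (200/400)×55.3 = 50.8625%
Reweighting by population loyalty tier shares:
  0.08×39.6 + 0.82×57.8 + 0.1×55.3 = 56.094%
Difference = 56.094 − 50.8625 = 5.2315 pp.

+5.2 percentage points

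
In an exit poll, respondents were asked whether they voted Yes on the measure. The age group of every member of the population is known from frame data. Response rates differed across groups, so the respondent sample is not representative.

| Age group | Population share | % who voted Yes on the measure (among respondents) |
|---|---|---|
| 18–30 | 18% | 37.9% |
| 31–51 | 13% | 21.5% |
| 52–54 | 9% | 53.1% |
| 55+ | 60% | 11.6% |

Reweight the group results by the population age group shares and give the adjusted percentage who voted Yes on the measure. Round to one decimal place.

21.4%

Post-stratification weights by population share, not respondent share:
  18–30: 0.18 × 37.9 = 6.822
  31–51: 0.13 × 21.5 = 2.795
  52–54: 0.09 × 53.1 = 4.779
  55+: 0.6 × 11.6 = 6.96
Post-stratified estimate = 21.356 → 21.4%.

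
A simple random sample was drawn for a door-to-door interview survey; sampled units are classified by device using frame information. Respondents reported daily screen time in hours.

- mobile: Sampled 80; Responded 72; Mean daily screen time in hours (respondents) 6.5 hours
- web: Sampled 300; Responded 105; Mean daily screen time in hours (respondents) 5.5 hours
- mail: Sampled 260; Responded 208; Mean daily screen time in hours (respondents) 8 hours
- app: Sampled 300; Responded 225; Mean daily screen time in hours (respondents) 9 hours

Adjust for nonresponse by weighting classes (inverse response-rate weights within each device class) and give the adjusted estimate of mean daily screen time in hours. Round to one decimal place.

Response rates by class: mobile 72/80 = 90%, web 105/300 = 35%, mail 208/260 = 80%, app 225/300 = 75%.
Each respondent's weight = sampled/responded in their class; summing within a class gives n_sampled, so:
  mobile: 80 × 6.5 = 520
  web: 300 × 5.5 = 1650
  mail: 260 × 8 = 2080
  app: 300 × 9 = 2700
Adjusted estimate = 6950 / 940 = 7.39362 → 7.4.

7.4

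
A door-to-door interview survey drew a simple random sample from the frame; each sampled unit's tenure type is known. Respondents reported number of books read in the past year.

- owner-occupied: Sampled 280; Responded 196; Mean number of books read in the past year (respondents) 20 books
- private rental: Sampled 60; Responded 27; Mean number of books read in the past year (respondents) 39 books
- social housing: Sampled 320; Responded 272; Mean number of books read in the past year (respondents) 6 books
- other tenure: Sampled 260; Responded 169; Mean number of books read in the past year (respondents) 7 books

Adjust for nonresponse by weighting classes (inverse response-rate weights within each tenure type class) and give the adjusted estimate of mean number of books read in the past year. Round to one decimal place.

Class response rates: owner-occupied 196/280 = 70%, private rental 27/60 = 45%, social housing 272/320 = 85%, other tenure 169/260 = 65%.
Weighting each respondent by the inverse class response rate inflates each class back to its sampled size, so the class weight is n_sampled:
  owner-occupied: 280 × 20 = 5600
  private rental: 60 × 39 = 2340
  social housing: 320 × 6 = 1920
  other tenure: 260 × 7 = 1820
Adjusted estimate = 11,680 / 920 = 12.6957 → 12.7.

12.7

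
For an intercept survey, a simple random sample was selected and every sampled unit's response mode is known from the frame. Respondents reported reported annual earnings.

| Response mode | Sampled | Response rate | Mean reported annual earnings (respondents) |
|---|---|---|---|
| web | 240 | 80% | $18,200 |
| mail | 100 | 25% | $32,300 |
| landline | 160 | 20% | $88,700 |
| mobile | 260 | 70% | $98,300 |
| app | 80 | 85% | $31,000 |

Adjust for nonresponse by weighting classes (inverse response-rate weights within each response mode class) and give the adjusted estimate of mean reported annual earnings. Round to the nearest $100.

$59,300

With weight = n_sampled/n_responded per class, the weighted class total is n_sampled:
  web: 240 × 18,200 = 4,368,000
  mail: 100 × 32,300 = 3,230,000
  landline: 160 × 88,700 = 14,192,000
  mobile: 260 × 98,300 = 25,558,000
  app: 80 × 31,000 = 2,480,000
Adjusted estimate = 49,828,000 / 840 = 59319 → $59,300.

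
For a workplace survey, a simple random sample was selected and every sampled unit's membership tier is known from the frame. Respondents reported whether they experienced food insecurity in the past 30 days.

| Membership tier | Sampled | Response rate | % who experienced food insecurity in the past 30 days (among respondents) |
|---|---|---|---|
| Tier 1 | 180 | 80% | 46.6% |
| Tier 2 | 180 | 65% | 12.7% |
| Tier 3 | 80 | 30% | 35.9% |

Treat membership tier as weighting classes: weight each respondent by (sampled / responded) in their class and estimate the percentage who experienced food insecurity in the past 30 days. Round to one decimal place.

30.8%

Inverse-response-rate weighting restores each class to its sampled count, so class totals weight by n_sampled:
  Tier 1: 180 × 46.6 = 8388
  Tier 2: 180 × 12.7 = 2286
  Tier 3: 80 × 35.9 = 2872
Adjusted estimate = 13,546 / 440 = 30.7864 → 30.8%.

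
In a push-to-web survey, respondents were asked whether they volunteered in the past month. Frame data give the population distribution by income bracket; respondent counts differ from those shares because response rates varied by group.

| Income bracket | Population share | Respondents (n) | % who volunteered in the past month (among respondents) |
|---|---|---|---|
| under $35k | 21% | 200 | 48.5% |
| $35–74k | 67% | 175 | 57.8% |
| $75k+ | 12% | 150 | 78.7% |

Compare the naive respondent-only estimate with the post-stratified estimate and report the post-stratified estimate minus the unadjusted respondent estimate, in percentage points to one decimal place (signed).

Naive respondent-only estimate (weights = respondent counts):
  (200/525)×48.5 + (175/525)×57.8 + (150/525)×78.7 = 60.2286%
Post-stratified estimate weights by population shares:
  0.21×48.5 + 0.67×57.8 + 0.12×78.7 = 58.355%
Difference = 58.355 − 60.2286 = -1.8736 pp.

-1.9 percentage points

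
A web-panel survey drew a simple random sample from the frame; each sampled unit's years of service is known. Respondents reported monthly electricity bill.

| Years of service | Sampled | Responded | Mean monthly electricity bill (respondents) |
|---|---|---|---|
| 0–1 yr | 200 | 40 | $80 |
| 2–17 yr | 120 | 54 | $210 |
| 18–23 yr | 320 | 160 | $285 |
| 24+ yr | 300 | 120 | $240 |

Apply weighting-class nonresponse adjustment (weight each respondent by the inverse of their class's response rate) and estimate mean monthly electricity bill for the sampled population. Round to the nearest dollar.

Response rates by class: 0–1 yr 40/200 = 20%, 2–17 yr 54/120 = 45%, 18–23 yr 160/320 = 50%, 24+ yr 120/300 = 40%.
Weighting each respondent by the inverse class response rate inflates each class back to its sampled size, so the class weight is n_sampled:
  0–1 yr: 200 × 80 = 16,000
  2–17 yr: 120 × 210 = 25,200
  18–23 yr: 320 × 285 = 91,200
  24+ yr: 300 × 240 = 72,000
Adjusted estimate = 204,400 / 940 = 217.447 → $217.

$217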